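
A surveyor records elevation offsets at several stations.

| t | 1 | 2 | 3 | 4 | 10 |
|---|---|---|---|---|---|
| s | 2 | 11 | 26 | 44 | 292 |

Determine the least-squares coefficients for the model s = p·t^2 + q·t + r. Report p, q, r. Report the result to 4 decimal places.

Normal-equation sums: Σt^2·t^2 = 10354, Σt^2·t = 1100, Σt^2 = 130, Σt·t = 130, Σt = 20, Σ1 = 5.
For Xᵀs: Σt^2·s = 30184, Σt·s = 3198, Σs = 375.
So XᵀX·[p, q, r]ᵀ = Xᵀs: [[10354, 1100, 130]; [1100, 130, 20]; [130, 20, 5]]·[p, q, r]ᵀ = [30184, 3198, 375]ᵀ.
Row-reducing yields p = 1843/615, q = -2467/3075, r = 301/1025.

p = 2.9967, q = -0.8023, r = 0.2937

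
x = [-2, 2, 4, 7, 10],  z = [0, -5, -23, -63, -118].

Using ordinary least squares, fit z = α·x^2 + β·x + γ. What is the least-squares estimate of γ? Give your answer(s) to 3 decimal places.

γ = 0.975

Compute the Gram sums: Σx^2·x^2 = 12689, Σx^2·x = 1407, Σx^2 = 173, Σx·x = 173, Σx = 21, Σ1 = 5.
Moment sums: Σx^2·z = -15275, Σx·z = -1723, Σz = -209.
So AᵀA·[α, β, γ]ᵀ = Aᵀz: [[12689, 1407, 173]; [1407, 173, 21]; [173, 21, 5]]·[α, β, γ]ᵀ = [-15275, -1723, -209]ᵀ.
Solving the 3×3 system (Gaussian elimination) gives α = -44593/43953, β = -3823/2093, γ = 42871/43953.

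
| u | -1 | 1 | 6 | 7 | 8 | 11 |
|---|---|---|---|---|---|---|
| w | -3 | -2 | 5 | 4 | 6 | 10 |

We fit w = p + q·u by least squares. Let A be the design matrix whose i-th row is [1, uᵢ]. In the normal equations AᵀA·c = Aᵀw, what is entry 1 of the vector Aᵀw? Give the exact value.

20

Entry 1 ↔ basis 1, so (Aᵀw)_{1} = Σᵢ wᵢ = (1)·(-3) + (1)·(-2) + (1)·(5) + (1)·(4) + (1)·(6) + (1)·(10) = 20.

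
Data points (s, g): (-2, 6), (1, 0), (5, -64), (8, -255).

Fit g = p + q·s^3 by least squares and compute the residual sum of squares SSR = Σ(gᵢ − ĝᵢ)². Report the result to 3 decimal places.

With design matrix X, XᵀX = [[4, 630]; [630, 277834]] and Xᵀg = [-313, -138608]ᵀ.
det = 4·277834 − 630² = 714436.
p = ((-313)·277834 − 630·(-138608))/714436 = 180499/357218; q = (4·(-138608) − 630·(-313))/714436 = -178621/357218.
Residuals: 533841/357218, -939/178609, -357413/178609, 182863/357218; SSR = 2321845/357218.

SSR = 6.500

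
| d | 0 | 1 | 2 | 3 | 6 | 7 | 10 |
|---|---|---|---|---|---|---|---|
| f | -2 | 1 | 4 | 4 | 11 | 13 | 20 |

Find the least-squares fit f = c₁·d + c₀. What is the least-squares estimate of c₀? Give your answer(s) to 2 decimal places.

The normal equations are: 199·c₁ + 29·c₀ = 378;  29·c₁ + 7·c₀ = 51.
det = 199·7 − 29² = 552.
c₁ = (378·7 − 29·51)/552 = 389/184; c₀ = (199·51 − 29·378)/552 = -271/184.

c₀ = -1.47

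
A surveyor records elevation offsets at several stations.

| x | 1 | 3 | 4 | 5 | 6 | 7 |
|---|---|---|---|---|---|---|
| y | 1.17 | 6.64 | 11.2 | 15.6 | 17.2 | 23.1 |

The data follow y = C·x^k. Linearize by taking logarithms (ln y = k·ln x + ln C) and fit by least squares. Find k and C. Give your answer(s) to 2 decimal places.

Let Y = ln y. Fitting Y = k·ln x + ln C by least squares:
Σln x = 7.8320, Σ(ln x)² = 12.7160, Σln y = 13.1980, Σln x·ln y = 21.0578.
Equations: 12.7160·k + 7.8320·ln C = 21.0578;  7.8320·k + 6·ln C = 13.1980.
Slope k = (n·Σln x·ln y − Σln x·Σln y)/(n·Σ(ln x)² − (Σln x)²) = (6·21.0578 − 7.8320·13.1980)/14.9557 = 1.53649; ln C = (Σln y − k·Σln x)/n = 0.19404, so C = exp(0.19404) = 1.21414.

k = 1.54, C = 1.21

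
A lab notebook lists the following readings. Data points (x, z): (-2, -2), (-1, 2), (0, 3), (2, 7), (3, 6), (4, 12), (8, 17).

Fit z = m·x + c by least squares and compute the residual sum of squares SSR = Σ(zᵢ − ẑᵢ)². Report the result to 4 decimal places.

SSR = 11.6571

Normal-equation sums: Σx·x = 98, Σx = 14, Σ1 = 7.
For Mᵀz: Σx·z = 218, Σz = 45.
Eliminating c: 7·(row 1) − 14·(row 2) gives 490·m = 7·218 − 14·45 = 896, so m = 64/35.
Then c = (45 − 14·(64/35))/7 = 97/35.
Residuals: -39/35, 37/35, 8/35, 4/7, -79/35, 67/35, -2/5; SSR = 408/35.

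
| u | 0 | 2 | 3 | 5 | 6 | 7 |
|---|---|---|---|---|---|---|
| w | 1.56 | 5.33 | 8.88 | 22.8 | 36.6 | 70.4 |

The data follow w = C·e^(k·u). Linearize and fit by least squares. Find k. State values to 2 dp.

With ln wᵢ as the transformed response and uᵢ as the regressor:
Σu = 23.0000, Σ(u)² = 123.0000, Σln w = 15.2828, Σu·ln w = 76.9116.
Equations: 123.0000·k + 23.0000·ln C = 76.9116;  23.0000·k + 6·ln C = 15.2828.
Solving (det = 209.0000): k = 0.52614, ln C = 0.53026.

k = 0.53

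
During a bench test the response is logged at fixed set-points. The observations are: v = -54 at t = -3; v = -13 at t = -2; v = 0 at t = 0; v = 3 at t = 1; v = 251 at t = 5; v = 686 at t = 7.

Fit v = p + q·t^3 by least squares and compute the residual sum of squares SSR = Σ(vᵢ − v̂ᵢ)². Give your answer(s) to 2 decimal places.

The normal equations are: 6·p + 434·q = 873;  434·p + 134068·q = 268238.
Determinant 6·134068 − 434² = 616052.
p = (873·134068 − 434·268238)/616052 = 156518/154013; q = (6·268238 − 434·873)/616052 = 615273/308026.
Residuals: -334069/308026, 302405/154013, -156518/154013, -4231/308026, 92365/308026, -45839/308026; SSR = 951282/154013.

SSR = 6.18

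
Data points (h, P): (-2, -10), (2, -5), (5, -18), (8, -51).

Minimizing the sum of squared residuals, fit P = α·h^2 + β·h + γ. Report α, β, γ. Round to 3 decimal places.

α = -0.929, β = 1.530, γ = -3.455

Normal-equation sums: Σh^2·h^2 = 4753, Σh^2·h = 637, Σh^2 = 97, Σh·h = 97, Σh = 13, Σ1 = 4.
Moment sums: Σh^2·P = -3774, Σh·P = -488, ΣP = -84.
Normal equations: [[4753, 637, 97]; [637, 97, 13]; [97, 13, 4]]·[α, β, γ]ᵀ = [-3774, -488, -84]ᵀ.
Solving the 3×3 system (Gaussian elimination) gives α = -5761/6204, β = 863/564, γ = -38/11.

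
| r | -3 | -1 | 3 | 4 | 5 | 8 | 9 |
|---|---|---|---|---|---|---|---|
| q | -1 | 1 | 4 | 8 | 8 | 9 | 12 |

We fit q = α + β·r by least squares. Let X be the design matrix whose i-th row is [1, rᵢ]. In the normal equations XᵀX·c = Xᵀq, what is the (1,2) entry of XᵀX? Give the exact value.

25

Row 1 ↔ basis 1, column 2 ↔ basis r, so (XᵀX)_{1,2} = Σᵢ r = (1)·(-3) + (1)·(-1) + (1)·(3) + (1)·(4) + (1)·(5) + (1)·(8) + (1)·(9) = 25.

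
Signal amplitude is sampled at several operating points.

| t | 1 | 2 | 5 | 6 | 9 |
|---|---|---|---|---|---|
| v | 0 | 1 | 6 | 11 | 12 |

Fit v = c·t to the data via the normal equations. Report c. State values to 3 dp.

XᵀX·[c]ᵀ = Xᵀv reads: 147·c = 206.
Hence c = 206 / 147 ≈ 1.40136.

c = 1.401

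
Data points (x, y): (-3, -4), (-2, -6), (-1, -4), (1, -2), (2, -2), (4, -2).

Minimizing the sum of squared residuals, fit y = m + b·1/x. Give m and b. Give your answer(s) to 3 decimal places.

The normal system MᵀM·[m, b]ᵀ = Mᵀy is [[6, -1/12]; [-1/12, 385/144]]·[m, b]ᵀ = [-20, 29/6]ᵀ.
Determinant 6·(385/144) − (-1/12)² = 2309/144.
m = ((-20)·(385/144) − (-1/12)·(29/6))/(2309/144) = -7642/2309; b = (6·(29/6) − (-1/12)·(-20))/(2309/144) = 3936/2309.

m = -3.310, b = 1.705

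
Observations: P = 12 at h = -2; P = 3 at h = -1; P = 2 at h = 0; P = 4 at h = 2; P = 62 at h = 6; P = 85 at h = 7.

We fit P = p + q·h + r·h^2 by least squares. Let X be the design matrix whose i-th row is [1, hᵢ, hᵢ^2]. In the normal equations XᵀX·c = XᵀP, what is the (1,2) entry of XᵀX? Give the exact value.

Row 1 ↔ basis 1, column 2 ↔ basis h, so (XᵀX)_{1,2} = Σᵢ h = (1)·(-2) + (1)·(-1) + (1)·(0) + (1)·(2) + (1)·(6) + (1)·(7) = 12.

12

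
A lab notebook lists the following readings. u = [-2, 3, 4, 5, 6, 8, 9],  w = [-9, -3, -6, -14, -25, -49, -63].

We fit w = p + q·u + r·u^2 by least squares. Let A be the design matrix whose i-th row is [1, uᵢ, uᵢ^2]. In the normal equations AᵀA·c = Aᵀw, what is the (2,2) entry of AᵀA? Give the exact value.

235

Row 2 ↔ basis u, column 2 ↔ basis u, so (AᵀA)_{2,2} = Σᵢ (u)·(u) = (-2)·(-2) + (3)·(3) + (4)·(4) + (5)·(5) + (6)·(6) + (8)·(8) + (9)·(9) = 235.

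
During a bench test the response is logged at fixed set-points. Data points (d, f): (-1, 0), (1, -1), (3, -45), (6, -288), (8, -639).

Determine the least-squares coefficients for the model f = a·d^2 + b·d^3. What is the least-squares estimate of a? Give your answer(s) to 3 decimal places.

a = -2.006

The normal system AᵀA·[a, b]ᵀ = Aᵀf is [[5475, 40787]; [40787, 309531]]·[a, b]ᵀ = [-51670, -390592]ᵀ.
Eliminating b: 309531·(row 1) − 40787·(row 2) gives 31102856·a = 309531·(-51670) − 40787·(-390592) = -62390866, so a = -31195433/15551428.
Then b = ((-390592) − 40787·(-31195433/15551428))/309531 = -15513455/15551428.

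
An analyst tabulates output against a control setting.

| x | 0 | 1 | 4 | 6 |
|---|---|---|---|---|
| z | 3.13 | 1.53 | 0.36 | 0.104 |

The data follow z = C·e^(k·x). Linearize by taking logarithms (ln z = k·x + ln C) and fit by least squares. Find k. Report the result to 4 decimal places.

Taking logs, ln z = k·x + ln C, so regress ln z on x.
Σx = 11.0000, Σ(x)² = 53.0000, Σln z = -1.7187, Σx·ln z = -17.2415.
Normal system: [[53.0000, 11.0000]; [11.0000, 4]]·[k, ln C]ᵀ = [-17.2415, -1.7187]ᵀ.
Δ = 53.0000·4 − (11.0000)² = 91.0000; k = (-17.2415·4 − 11.0000·-1.7187)/91.0000 = -0.55011, ln C = (53.0000·-1.7187 − 11.0000·-17.2415)/91.0000 = 1.08313.

k = -0.5501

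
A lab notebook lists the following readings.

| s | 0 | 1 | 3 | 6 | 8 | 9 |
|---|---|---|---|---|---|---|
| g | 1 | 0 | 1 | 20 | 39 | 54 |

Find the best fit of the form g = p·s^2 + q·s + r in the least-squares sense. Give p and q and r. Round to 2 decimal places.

Compute the Gram sums: Σs^2·s^2 = 12035, Σs^2·s = 1485, Σs^2 = 191, Σs·s = 191, Σs = 27, Σ1 = 6.
For Xᵀg: Σs^2·g = 7599, Σs·g = 921, Σg = 115.
XᵀX·[p, q, r]ᵀ = Xᵀg becomes [[12035, 1485, 191]; [1485, 191, 27]; [191, 27, 6]]·[p, q, r]ᵀ = [7599, 921, 115]ᵀ.
Inverting the 3×3 Gram matrix, [p, q, r]ᵀ = [115/122, -45411/16958, 10261/8479]ᵀ.

p = 0.94, q = -2.68, r = 1.21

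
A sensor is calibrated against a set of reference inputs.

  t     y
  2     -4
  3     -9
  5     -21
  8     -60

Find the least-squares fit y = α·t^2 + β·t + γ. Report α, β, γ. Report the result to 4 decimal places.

α = -1.1818, β = 2.6061, γ = -5.0909

The normal system AᵀA·[α, β, γ]ᵀ = Aᵀy is [[4818, 672, 102]; [672, 102, 18]; [102, 18, 4]]·[α, β, γ]ᵀ = [-4462, -620, -94]ᵀ.
Row-reducing yields α = -13/11, β = 86/33, γ = -56/11.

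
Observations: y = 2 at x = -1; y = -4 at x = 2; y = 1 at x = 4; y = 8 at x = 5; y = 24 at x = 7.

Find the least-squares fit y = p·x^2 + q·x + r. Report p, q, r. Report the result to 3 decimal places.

With design matrix A, AᵀA = [[3299, 539, 95]; [539, 95, 17]; [95, 17, 5]] and Aᵀy = [1378, 202, 31]ᵀ.
Inverting the 3×3 Gram matrix, [p, q, r]ᵀ = [2357/2478, -2417/826, -2383/1239]ᵀ.

p = 0.951, q = -2.926, r = -1.923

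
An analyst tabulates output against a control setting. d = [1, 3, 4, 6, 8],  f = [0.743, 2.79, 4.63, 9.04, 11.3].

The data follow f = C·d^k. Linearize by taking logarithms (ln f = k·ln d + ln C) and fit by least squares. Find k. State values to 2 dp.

Taking logs, ln f = k·ln d + ln C, so regress ln f on ln d.
Σln d = 6.3561, Σ(ln d)² = 10.6632, Σln f = 6.8880, Σln d·ln f = 12.2389.
Equations: 10.6632·k + 6.3561·ln C = 12.2389;  6.3561·k + 5·ln C = 6.8880.
Solving (det = 12.9161): k = 1.34820, ln C = -0.33626.

k = 1.35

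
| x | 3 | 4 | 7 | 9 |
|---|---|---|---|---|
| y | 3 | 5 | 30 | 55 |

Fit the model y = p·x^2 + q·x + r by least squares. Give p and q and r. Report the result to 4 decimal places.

p = 1.0325, q = -3.5749, r = 3.7966

AᵀA·[p, q, r]ᵀ = Aᵀy reads: 9299·p + 1163·q + 155·r = 6032;  1163·p + 155·q + 23·r = 734;  155·p + 23·q + 4·r = 93.
(Σx^2·x^2 = 9299, Σx^2·x = 1163, Σx^2 = 155, Σx·x = 155, Σx = 23, Σ1 = 4, Σx^2·y = 6032, Σx·y = 734, Σy = 93.)
Solving the 3×3 system (Gaussian elimination) gives p = 731/708, q = -2531/708, r = 224/59.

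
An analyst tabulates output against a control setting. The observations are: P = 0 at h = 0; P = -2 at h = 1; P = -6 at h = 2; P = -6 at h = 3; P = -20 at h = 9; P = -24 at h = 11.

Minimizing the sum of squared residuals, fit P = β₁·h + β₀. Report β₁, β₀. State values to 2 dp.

β₁ = -2.17, β₀ = -0.25

Sums needed: Σh·h = 216, Σh = 26, Σ1 = 6.
And Σh·P = -476, ΣP = -58.
So AᵀA·[β₁, β₀]ᵀ = AᵀP: [[216, 26]; [26, 6]]·[β₁, β₀]ᵀ = [-476, -58]ᵀ.
det = 216·6 − 26² = 620.
β₁ = ((-476)·6 − 26·(-58))/620 = -337/155; β₀ = (216·(-58) − 26·(-476))/620 = -38/155.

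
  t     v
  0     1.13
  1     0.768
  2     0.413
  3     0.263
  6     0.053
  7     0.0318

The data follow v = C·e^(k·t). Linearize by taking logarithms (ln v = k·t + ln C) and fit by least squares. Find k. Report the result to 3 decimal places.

k = -0.518

With ln vᵢ as the transformed response and tᵢ as the regressor:
AᵀA = [[99.0000, 19.0000]; [19.0000, 6]], rhs = [-47.8022, -8.7474]ᵀ  (here Σt = 19.0000, Σ(t)² = 99.0000, Σln v = -8.7474, Σt·ln v = -47.8022).
Solving (det = 233.0000): k = -0.51765, ln C = 0.18132.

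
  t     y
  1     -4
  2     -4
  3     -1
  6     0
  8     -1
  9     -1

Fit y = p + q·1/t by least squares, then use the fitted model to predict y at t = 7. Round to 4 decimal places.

ŷ = -0.8605

Entries of MᵀM: Σ1 = 6, Σ1/t = 161/72, Σ1/t·1/t = 7345/5184.
And Σy = -11, Σ1/t·y = -473/72.
So MᵀM·[p, q]ᵀ = Mᵀy: [[6, 161/72]; [161/72, 7345/5184]]·[p, q]ᵀ = [-11, -473/72]ᵀ.
Eliminating q: (7345/5184)·(row 1) − (161/72)·(row 2) gives (18149/5184)·p = (7345/5184)·(-11) − (161/72)·(-473/72) = -2321/2592, so p = -4642/18149.
Then q = ((-473/72) − (161/72)·(-4642/18149))/(7345/5184) = -76824/18149.
At t = 7: ŷ = (-4642/18149)·(1) + (-76824/18149)·(1/7) = -109318/127043.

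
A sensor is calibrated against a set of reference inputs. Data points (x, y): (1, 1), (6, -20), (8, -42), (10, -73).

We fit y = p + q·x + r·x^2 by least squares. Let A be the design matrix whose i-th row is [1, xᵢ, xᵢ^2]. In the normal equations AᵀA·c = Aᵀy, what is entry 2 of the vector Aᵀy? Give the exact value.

Entry 2 ↔ basis x, so (Aᵀy)_{2} = Σᵢ (x)·yᵢ = (1)·(1) + (6)·(-20) + (8)·(-42) + (10)·(-73) = -1185.

-1185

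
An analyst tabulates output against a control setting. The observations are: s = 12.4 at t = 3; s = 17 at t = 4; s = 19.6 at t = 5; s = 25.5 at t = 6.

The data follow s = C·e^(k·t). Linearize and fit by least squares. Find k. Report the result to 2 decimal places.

With ln sᵢ as the transformed response and tᵢ as the regressor:
Over the data: Σt = 18.0000, Σ(t)² = 86.0000, Σln s = 11.5651, Σt·ln s = 53.1957.
Normal system: [[86.0000, 18.0000]; [18.0000, 4]]·[k, ln C]ᵀ = [53.1957, 11.5651]ᵀ.
Solving (det = 20.0000): k = 0.23053, ln C = 1.85391.

k = 0.23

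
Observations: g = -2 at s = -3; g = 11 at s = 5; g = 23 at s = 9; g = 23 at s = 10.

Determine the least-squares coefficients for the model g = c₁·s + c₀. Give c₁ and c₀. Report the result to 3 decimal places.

c₁ = 1.998, c₀ = 3.263

Sums needed: Σs·s = 215, Σs = 21, Σ1 = 4.
And Σs·g = 498, Σg = 55.
Normal equations: [[215, 21]; [21, 4]]·[c₁, c₀]ᵀ = [498, 55]ᵀ.
det = 215·4 − 21² = 419.
c₁ = (498·4 − 21·55)/419 = 837/419; c₀ = (215·55 − 21·498)/419 = 1367/419.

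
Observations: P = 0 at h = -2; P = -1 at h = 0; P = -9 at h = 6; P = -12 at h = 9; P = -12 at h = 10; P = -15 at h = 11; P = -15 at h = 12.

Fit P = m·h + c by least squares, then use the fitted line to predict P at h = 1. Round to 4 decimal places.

Entries of XᵀX: Σh·h = 486, Σh = 46, Σ1 = 7.
And Σh·P = -627, ΣP = -64.
Normal equations: [[486, 46]; [46, 7]]·[m, c]ᵀ = [-627, -64]ᵀ.
Eliminating c: 7·(row 1) − 46·(row 2) gives 1286·m = 7·(-627) − 46·(-64) = -1445, so m = -1445/1286.
Then c = ((-64) − 46·(-1445/1286))/7 = -1131/643.
At h = 1: P̂ = (-1445/1286)·(1) + (-1131/643)·(1) = -3707/1286.

P̂ = -2.8826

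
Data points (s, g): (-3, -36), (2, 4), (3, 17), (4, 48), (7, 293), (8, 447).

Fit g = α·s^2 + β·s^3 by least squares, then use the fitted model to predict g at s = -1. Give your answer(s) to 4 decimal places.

From the data, Σs^2·s^2 = 6931, Σs^2·s^3 = 50631, Σs^3·s^3 = 385411.
Moment sums: Σs^2·g = 43578, Σs^3·g = 333898.
Determinant 6931·385411 − 50631² = 107785480.
α = (43578·385411 − 50631·333898)/107785480 = -144933/141823; β = (6931·333898 − 50631·43578)/107785480 = 141907/141823.
At s = -1: ĝ = (-144933/141823)·(1) + (141907/141823)·(-1) = -286840/141823.

ĝ = -2.0225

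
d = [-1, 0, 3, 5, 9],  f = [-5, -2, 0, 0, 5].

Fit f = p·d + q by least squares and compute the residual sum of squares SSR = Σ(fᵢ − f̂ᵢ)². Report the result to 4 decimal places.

The normal system AᵀA·[p, q]ᵀ = Aᵀf is [[116, 16]; [16, 5]]·[p, q]ᵀ = [50, -2]ᵀ.
Δ = 116·5 − 16² = 324.
p = (50·5 − 16·(-2))/324 = 47/54; q = (116·(-2) − 16·50)/324 = -86/27.
Residuals: -17/18, 32/27, 31/54, -7/6, 19/54; SSR = 37/9.

SSR = 4.1111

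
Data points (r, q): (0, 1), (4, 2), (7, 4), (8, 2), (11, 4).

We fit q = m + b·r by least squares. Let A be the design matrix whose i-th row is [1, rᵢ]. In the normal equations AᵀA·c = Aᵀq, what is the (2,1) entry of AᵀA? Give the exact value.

30

Row 2 ↔ basis r, column 1 ↔ basis 1, so (AᵀA)_{2,1} = Σᵢ r = (0)·(1) + (4)·(1) + (7)·(1) + (8)·(1) + (11)·(1) = 30.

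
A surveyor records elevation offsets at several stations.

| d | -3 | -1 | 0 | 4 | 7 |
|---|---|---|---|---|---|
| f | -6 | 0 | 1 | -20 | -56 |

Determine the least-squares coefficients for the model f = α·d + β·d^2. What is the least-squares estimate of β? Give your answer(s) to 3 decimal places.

β = -1.000

Normal-equation sums: Σd·d = 75, Σd·d^2 = 379, Σd^2·d^2 = 2739.
And Σd·f = -454, Σd^2·f = -3118.
So AᵀA·[α, β]ᵀ = Aᵀf: [[75, 379]; [379, 2739]]·[α, β]ᵀ = [-454, -3118]ᵀ.
det = 75·2739 − 379² = 61784.
α = ((-454)·2739 − 379·(-3118))/61784 = -1; β = (75·(-3118) − 379·(-454))/61784 = -1.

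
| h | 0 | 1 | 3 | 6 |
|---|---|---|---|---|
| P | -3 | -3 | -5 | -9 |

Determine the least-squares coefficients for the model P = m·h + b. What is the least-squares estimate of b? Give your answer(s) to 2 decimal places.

Sums needed: Σh·h = 46, Σh = 10, Σ1 = 4.
For XᵀP: Σh·P = -72, ΣP = -20.
XᵀX·[m, b]ᵀ = XᵀP becomes [[46, 10]; [10, 4]]·[m, b]ᵀ = [-72, -20]ᵀ.
Δ = 46·4 − 10² = 84.
m = ((-72)·4 − 10·(-20))/84 = -22/21; b = (46·(-20) − 10·(-72))/84 = -50/21.

b = -2.38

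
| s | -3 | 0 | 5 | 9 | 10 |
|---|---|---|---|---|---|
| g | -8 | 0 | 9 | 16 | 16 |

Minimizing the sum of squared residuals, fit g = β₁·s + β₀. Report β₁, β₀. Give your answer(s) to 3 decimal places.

From the data, Σs·s = 215, Σs = 21, Σ1 = 5.
Moment sums: Σs·g = 373, Σg = 33.
Eliminating β₀: 5·(row 1) − 21·(row 2) gives 634·β₁ = 5·373 − 21·33 = 1172, so β₁ = 586/317.
Then β₀ = (33 − 21·(586/317))/5 = -369/317.

β₁ = 1.849, β₀ = -1.164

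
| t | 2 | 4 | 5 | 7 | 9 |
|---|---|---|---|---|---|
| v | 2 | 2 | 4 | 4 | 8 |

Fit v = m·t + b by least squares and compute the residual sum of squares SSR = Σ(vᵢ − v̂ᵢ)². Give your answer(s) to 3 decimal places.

The normal system AᵀA·[m, b]ᵀ = Aᵀv is [[175, 27]; [27, 5]]·[m, b]ᵀ = [132, 20]ᵀ.
Determinant 175·5 − 27² = 146.
m = (132·5 − 27·20)/146 = 60/73; b = (175·20 − 27·132)/146 = -32/73.
Residuals: 58/73, -62/73, 24/73, -96/73, 76/73; SSR = 312/73.

SSR = 4.274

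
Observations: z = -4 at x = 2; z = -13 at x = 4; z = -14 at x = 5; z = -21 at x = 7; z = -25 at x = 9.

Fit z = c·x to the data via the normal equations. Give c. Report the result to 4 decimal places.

Compute the Gram sums: Σx·x = 175.
For Aᵀz: Σx·z = -502.
Normal equations: [[175]]·[c]ᵀ = [-502]ᵀ.
Hence c = -502 / 175 ≈ -2.86857.

c = -2.8686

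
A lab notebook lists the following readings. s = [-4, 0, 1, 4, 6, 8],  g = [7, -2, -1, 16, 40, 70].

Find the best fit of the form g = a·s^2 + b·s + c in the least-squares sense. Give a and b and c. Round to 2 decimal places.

Sums needed: Σs^2·s^2 = 5905, Σs^2·s = 729, Σs^2 = 133, Σs·s = 133, Σs = 15, Σ1 = 6.
For Aᵀg: Σs^2·g = 6287, Σs·g = 835, Σg = 130.
So AᵀA·[a, b, c]ᵀ = Aᵀg: [[5905, 729, 133]; [729, 133, 15]; [133, 15, 6]]·[a, b, c]ᵀ = [6287, 835, 130]ᵀ.
Row-reducing yields a = 368983/375496, b = 473311/375496, c = -55757/17068.

a = 0.98, b = 1.26, c = -3.27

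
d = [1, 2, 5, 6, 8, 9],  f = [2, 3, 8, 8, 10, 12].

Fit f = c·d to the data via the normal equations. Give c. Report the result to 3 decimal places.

c = 1.346

Compute the Gram sums: Σd·d = 211.
And Σd·f = 284.
AᵀA·[c]ᵀ = Aᵀf becomes [[211]]·[c]ᵀ = [284]ᵀ.
c = 284/211 = 1.34597.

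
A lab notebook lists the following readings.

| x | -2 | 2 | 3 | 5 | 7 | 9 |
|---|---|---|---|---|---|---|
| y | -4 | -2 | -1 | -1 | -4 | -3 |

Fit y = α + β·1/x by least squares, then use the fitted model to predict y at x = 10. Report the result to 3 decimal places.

ŷ = -2.582

Sums needed: Σ1 = 6, Σ1/x = 248/315, Σ1/x·1/x = 135713/198450.
And Σy = -15, Σ1/x·y = -46/105.
Normal equations: [[6, 248/315]; [248/315, 135713/198450]]·[α, β]ᵀ = [-15, -46/105]ᵀ.
Determinant 6·(135713/198450) − (248/315)² = 69127/19845.
α = ((-15)·(135713/198450) − (248/315)·(-46/105))/(69127/19845) = -1967247/691270; β = (6·(-46/105) − (248/315)·(-15))/(69127/19845) = 182196/69127.
At x = 10: ŷ = (-1967247/691270)·(1) + (182196/69127)·(1/10) = -1785051/691270.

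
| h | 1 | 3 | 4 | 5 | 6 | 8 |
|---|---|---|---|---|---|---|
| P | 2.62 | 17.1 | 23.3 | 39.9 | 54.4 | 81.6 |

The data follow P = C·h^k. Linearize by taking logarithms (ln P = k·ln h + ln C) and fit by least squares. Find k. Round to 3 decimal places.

k = 1.665

Taking logs, ln P = k·ln h + ln C, so regress ln P on ln h.
XᵀX = [[13.2535, 7.9655]; [7.9655, 6]], rhs = [29.7306, 19.0353]ᵀ  (here Σln h = 7.9655, Σ(ln h)² = 13.2535, Σln P = 19.0353, Σln h·ln P = 29.7306).
Δ = 13.2535·6 − (7.9655)² = 16.0713; k = (29.7306·6 − 7.9655·19.0353)/16.0713 = 1.66491, ln C = (13.2535·19.0353 − 7.9655·29.7306)/16.0713 = 0.96223.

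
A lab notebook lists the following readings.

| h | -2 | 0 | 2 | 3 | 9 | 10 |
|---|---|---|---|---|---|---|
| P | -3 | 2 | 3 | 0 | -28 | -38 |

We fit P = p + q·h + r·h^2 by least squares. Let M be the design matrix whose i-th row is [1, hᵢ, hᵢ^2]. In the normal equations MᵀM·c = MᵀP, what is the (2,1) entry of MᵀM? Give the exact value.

22

Row 2 ↔ basis h, column 1 ↔ basis 1, so (MᵀM)_{2,1} = Σᵢ h = (-2)·(1) + (0)·(1) + (2)·(1) + (3)·(1) + (9)·(1) + (10)·(1) = 22.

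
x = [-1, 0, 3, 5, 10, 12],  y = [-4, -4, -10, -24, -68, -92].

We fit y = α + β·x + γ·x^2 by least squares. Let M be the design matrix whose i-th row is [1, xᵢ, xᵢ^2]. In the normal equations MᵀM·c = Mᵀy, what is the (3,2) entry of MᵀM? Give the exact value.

2879

Row 3 ↔ basis x^2, column 2 ↔ basis x, so (MᵀM)_{3,2} = Σᵢ (x^2)·(x) = (1)·(-1) + (0)·(0) + (9)·(3) + (25)·(5) + (100)·(10) + (144)·(12) = 2879.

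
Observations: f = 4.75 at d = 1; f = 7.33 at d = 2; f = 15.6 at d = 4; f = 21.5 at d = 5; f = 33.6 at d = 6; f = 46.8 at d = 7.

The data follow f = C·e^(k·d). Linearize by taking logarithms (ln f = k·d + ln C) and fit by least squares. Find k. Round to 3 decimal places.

k = 0.380

Linearized form: ln f = k·d + ln C. From the 6 transformed points,
Σd = 25.0000, Σ(d)² = 131.0000, Σln f = 16.7259, Σd·ln f = 79.8798.
Equations: 131.0000·k + 25.0000·ln C = 79.8798;  25.0000·k + 6·ln C = 16.7259.
Slope k = (n·Σd·ln f − Σd·Σln f)/(n·Σ(d)² − (Σd)²) = (6·79.8798 − 25.0000·16.7259)/161.0000 = 0.37970; ln C = (Σln f − k·Σd)/n = 1.20554.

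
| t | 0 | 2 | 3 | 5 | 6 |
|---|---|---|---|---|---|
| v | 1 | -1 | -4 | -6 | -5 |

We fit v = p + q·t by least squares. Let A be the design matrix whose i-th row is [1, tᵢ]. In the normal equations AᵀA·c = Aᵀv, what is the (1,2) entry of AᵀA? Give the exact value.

16

Row 1 ↔ basis 1, column 2 ↔ basis t, so (AᵀA)_{1,2} = Σᵢ t = (1)·(0) + (1)·(2) + (1)·(3) + (1)·(5) + (1)·(6) = 16.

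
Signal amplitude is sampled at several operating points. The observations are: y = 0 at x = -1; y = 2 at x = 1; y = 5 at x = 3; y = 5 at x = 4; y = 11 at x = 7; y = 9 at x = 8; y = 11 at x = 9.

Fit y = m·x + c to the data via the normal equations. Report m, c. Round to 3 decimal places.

m = 1.130, c = 1.140

Compute the Gram sums: Σx·x = 221, Σx = 31, Σ1 = 7.
Right-hand side: Σx·y = 285, Σy = 43.
det = 221·7 − 31² = 586.
m = (285·7 − 31·43)/586 = 331/293; c = (221·43 − 31·285)/586 = 334/293.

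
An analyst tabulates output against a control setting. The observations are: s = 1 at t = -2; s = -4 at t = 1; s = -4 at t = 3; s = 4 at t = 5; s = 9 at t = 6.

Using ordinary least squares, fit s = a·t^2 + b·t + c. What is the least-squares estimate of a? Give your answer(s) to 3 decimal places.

Compute the Gram sums: Σt^2·t^2 = 2019, Σt^2·t = 361, Σt^2 = 75, Σt·t = 75, Σt = 13, Σ1 = 5.
And Σt^2·s = 388, Σt·s = 56, Σs = 6.
So XᵀX·[a, b, c]ᵀ = Xᵀs: [[2019, 361, 75]; [361, 75, 13]; [75, 13, 5]]·[a, b, c]ᵀ = [388, 56, 6]ᵀ.
Row-reducing yields a = 1741/2899, b = -4172/2899, c = -11789/2899.

a = 0.601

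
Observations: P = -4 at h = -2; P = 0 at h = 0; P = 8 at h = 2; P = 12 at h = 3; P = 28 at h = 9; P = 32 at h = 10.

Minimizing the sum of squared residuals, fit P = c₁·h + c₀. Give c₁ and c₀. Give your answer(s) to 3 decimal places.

Forming XᵀX = [[198, 22]; [22, 6]] and XᵀP = [632, 76]ᵀ gives XᵀX·[c₁, c₀]ᵀ = XᵀP.
Δ = 198·6 − 22² = 704.
c₁ = (632·6 − 22·76)/704 = 265/88; c₀ = (198·76 − 22·632)/704 = 13/8.

c₁ = 3.011, c₀ = 1.625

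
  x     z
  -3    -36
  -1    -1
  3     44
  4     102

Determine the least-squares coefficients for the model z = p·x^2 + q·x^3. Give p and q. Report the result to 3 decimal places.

AᵀA·[p, q]ᵀ = Aᵀz reads: 419·p + 1023·q = 1703;  1023·p + 5555·q = 8689.
det = 419·5555 − 1023² = 1281016.
p = (1703·5555 − 1023·8689)/1281016 = 25969/58228; q = (419·8689 − 1023·1703)/1281016 = 949261/640508.

p = 0.446, q = 1.482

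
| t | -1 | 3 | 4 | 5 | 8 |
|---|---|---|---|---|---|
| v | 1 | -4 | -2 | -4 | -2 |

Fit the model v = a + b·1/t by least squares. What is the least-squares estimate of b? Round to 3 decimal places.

b = -3.328

With design matrix X, XᵀX = [[5, -11/120]; [-11/120, 17701/14400]] and Xᵀv = [-11, -233/60]ᵀ.
Δ = 5·(17701/14400) − (-11/120)² = 1381/225.
a = ((-11)·(17701/14400) − (-11/120)·(-233/60))/(1381/225) = -199837/88384; b = (5·(-233/60) − (-11/120)·(-11))/(1381/225) = -36765/11048.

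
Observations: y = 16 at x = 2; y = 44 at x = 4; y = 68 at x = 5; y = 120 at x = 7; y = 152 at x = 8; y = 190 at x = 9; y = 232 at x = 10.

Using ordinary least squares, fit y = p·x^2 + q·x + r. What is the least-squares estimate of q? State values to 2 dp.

q = 2.39

The normal system MᵀM·[p, q, r]ᵀ = Mᵀy is [[23955, 2781, 339]; [2781, 339, 45]; [339, 45, 7]]·[p, q, r]ᵀ = [56666, 6634, 822]ᵀ.
Inverting the 3×3 Gram matrix, [p, q, r]ᵀ = [3781/1848, 4409/1848, 463/154]ᵀ.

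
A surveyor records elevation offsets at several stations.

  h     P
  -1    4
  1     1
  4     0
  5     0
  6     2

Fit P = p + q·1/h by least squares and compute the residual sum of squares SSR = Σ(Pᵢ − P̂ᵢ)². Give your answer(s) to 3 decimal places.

The normal equations are: 5·p + (37/60)·q = 7;  (37/60)·p + (7669/3600)·q = -8/3.
(Σ1 = 5, Σ1/h = 37/60, Σ1/h·1/h = 7669/3600, ΣP = 7, Σ1/h·P = -8/3.)
Determinant 5·(7669/3600) − (37/60)² = 2311/225.
p = (7·(7669/3600) − (37/60)·(-8/3))/(2311/225) = 59603/36976; q = (5·(-8/3) − (37/60)·7)/(2311/225) = -15885/9244.
Residuals: 24761/36976, 40913/36976, -21859/18488, -46895/36976, 24939/36976; SSR = 189835/36976.

SSR = 5.134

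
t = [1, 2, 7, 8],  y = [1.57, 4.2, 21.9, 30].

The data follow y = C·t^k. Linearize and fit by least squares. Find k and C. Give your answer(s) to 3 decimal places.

Linearized form: ln y = k·ln t + ln C. From the 4 transformed points,
Σln t = 4.7185, Σ(ln t)² = 8.5911, Σln y = 8.3738, Σln t·ln y = 14.0733.
Equations: 8.5911·k + 4.7185·ln C = 14.0733;  4.7185·k + 4·ln C = 8.3738.
Solving (det = 12.1002): k = 1.38687, ln C = 0.45747, so C = exp(0.45747) = 1.58007.

k = 1.387, C = 1.580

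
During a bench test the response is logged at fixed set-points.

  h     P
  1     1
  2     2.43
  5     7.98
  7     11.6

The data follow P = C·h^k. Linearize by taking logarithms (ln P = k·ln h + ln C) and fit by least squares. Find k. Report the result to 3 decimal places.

Let Y = ln P. Fitting Y = k·ln h + ln C by least squares:
AᵀA = [[6.8573, 4.2485]; [4.2485, 4]], rhs = [8.7276, 5.4158]ᵀ  (here Σln h = 4.2485, Σ(ln h)² = 6.8573, Σln P = 5.4158, Σln h·ln P = 8.7276).
Slope k = (n·Σln h·ln P − Σln h·Σln P)/(n·Σ(ln h)² − (Σln h)²) = (4·8.7276 − 4.2485·5.4158)/9.3795 = 1.26884; ln C = (Σln P − k·Σln h)/n = 0.00629.

k = 1.269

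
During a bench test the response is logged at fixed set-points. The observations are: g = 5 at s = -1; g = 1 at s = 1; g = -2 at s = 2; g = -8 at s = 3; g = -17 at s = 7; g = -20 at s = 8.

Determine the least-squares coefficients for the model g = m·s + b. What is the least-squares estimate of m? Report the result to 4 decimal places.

m = -2.8424

The normal equations are: 128·m + 20·b = -311;  20·m + 6·b = -41.
(Σs·s = 128, Σs = 20, Σ1 = 6, Σs·g = -311, Σg = -41.)
Eliminating b: 6·(row 1) − 20·(row 2) gives 368·m = 6·(-311) − 20·(-41) = -1046, so m = -523/184.
Then b = ((-41) − 20·(-523/184))/6 = 243/92.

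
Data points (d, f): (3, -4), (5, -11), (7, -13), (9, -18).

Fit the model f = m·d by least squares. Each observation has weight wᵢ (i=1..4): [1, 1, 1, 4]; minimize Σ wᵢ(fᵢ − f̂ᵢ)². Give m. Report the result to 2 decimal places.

Compute the Gram sums: Σwᵢ·d·d = 407.
Right-hand side: Σwᵢ·d·f = -806.
Hence m = -806 / 407 ≈ -1.98034.

m = -1.98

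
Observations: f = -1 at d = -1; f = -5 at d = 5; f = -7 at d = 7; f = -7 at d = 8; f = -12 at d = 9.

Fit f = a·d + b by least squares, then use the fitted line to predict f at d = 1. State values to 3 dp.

Forming AᵀA = [[220, 28]; [28, 5]] and Aᵀf = [-237, -32]ᵀ gives AᵀA·[a, b]ᵀ = Aᵀf.
Eliminating b: 5·(row 1) − 28·(row 2) gives 316·a = 5·(-237) − 28·(-32) = -289, so a = -289/316.
Then b = ((-32) − 28·(-289/316))/5 = -101/79.
At d = 1: f̂ = (-289/316)·(1) + (-101/79)·(1) = -693/316.

f̂ = -2.193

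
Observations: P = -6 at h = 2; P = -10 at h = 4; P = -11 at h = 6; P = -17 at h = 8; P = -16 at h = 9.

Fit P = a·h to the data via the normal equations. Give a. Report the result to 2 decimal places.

a = -1.98

Normal-equation sums: Σh·h = 201.
Moment sums: Σh·P = -398.
XᵀX·[a]ᵀ = XᵀP becomes [[201]]·[a]ᵀ = [-398]ᵀ.
Hence a = -398 / 201 ≈ -1.9801.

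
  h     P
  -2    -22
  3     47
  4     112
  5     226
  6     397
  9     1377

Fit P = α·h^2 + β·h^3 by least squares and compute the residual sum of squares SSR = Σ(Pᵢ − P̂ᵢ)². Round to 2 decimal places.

From the data, Σh^2·h^2 = 8835, Σh^2·h^3 = 71185, Σh^3·h^3 = 598611.
Moment sums: Σh^2·P = 133606, Σh^3·P = 1126448.
So XᵀX·[α, β]ᵀ = XᵀP: [[8835, 71185]; [71185, 598611]]·[α, β]ᵀ = [133606, 1126448]ᵀ.
Δ = 8835·598611 − 71185² = 221423960.
α = (133606·598611 − 71185·1126448)/221423960 = -104089807/110711980; β = (8835·1126448 − 71185·133606)/221423960 = 44142497/22142396.
Residuals: -63401113/27677995, 45258557/27677995, -15105092/27677995, 3409203/11071198, 6498088/27677995, -8865369/55355990; SSR = 464680871/55355990.

SSR = 8.39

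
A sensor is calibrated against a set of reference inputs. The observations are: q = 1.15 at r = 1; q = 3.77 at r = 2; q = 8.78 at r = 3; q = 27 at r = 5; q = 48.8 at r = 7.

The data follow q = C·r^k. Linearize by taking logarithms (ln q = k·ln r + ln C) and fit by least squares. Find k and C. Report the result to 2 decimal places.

k = 1.96, C = 1.07

Linearized form: ln q = k·ln r + ln C. From the 5 transformed points,
XᵀX = [[8.0643, 5.3471]; [5.3471, 5]], rhs = [16.1762, 10.8229]ᵀ  (here Σln r = 5.3471, Σ(ln r)² = 8.0643, Σln q = 10.8229, Σln r·ln q = 16.1762).
Δ = 8.0643·5 − (5.3471)² = 11.7297; k = (16.1762·5 − 5.3471·10.8229)/11.7297 = 1.96167, ln C = (8.0643·10.8229 − 5.3471·16.1762)/11.7297 = 0.06673, so C = exp(0.06673) = 1.06900.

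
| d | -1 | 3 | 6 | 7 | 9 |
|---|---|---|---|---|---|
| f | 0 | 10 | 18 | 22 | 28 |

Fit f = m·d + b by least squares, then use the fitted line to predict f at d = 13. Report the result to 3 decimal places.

f̂ = 38.474

MᵀM·[m, b]ᵀ = Mᵀf reads: 176·m + 24·b = 544;  24·m + 5·b = 78.
Determinant 176·5 − 24² = 304.
m = (544·5 − 24·78)/304 = 53/19; b = (176·78 − 24·544)/304 = 42/19.
At d = 13: f̂ = (53/19)·(13) + (42/19)·(1) = 731/19.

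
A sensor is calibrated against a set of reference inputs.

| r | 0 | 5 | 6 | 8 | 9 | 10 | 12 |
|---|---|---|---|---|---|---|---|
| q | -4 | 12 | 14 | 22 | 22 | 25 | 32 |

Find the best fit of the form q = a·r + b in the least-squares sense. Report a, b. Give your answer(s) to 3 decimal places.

a = 2.945, b = -3.462

The normal equations are: 450·a + 50·b = 1152;  50·a + 7·b = 123.
(Σr·r = 450, Σr = 50, Σ1 = 7, Σr·q = 1152, Σq = 123.)
Eliminating b: 7·(row 1) − 50·(row 2) gives 650·a = 7·1152 − 50·123 = 1914, so a = 957/325.
Then b = (123 − 50·(957/325))/7 = -45/13.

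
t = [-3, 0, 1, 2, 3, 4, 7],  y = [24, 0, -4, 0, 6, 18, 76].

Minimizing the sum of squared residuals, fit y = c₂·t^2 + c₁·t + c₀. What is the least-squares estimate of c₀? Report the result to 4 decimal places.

Compute the Gram sums: Σt^2·t^2 = 2836, Σt^2·t = 416, Σt^2 = 88, Σt·t = 88, Σt = 14, Σ1 = 7.
Moment sums: Σt^2·y = 4278, Σt·y = 546, Σy = 120.
Inverting the 3×3 Gram matrix, [c₂, c₁, c₀]ᵀ = [1803/898, -13161/4490, -5019/2245]ᵀ.

c₀ = -2.2356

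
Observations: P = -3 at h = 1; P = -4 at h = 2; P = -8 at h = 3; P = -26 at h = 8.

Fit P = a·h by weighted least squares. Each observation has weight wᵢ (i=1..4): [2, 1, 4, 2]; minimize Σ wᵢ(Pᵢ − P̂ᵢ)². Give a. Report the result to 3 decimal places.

a = -3.094

With design matrix A, AᵀWA = [[170]] and AᵀWP = [-526]ᵀ.
Hence a = -526 / 170 ≈ -3.09412.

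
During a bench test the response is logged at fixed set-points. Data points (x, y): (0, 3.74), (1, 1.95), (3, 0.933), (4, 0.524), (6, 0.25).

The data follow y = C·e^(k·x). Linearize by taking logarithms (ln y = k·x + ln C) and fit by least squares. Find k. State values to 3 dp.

Let Y = ln y. Fitting Y = k·x + ln C by least squares:
AᵀA = [[62.0000, 14.0000]; [14.0000, 5]], rhs = [-10.4430, -0.1150]ᵀ  (here Σx = 14.0000, Σ(x)² = 62.0000, Σln y = -0.1150, Σx·ln y = -10.4430).
Δ = 62.0000·5 − (14.0000)² = 114.0000; k = (-10.4430·5 − 14.0000·-0.1150)/114.0000 = -0.44391, ln C = (62.0000·-0.1150 − 14.0000·-10.4430)/114.0000 = 1.21994.

k = -0.444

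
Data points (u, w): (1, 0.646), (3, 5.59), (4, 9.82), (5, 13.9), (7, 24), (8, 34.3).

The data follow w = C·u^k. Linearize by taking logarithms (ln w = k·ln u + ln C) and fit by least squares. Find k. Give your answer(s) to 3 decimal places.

Let Y = ln w. Fitting Y = k·ln u + ln C by least squares:
Σln u = 8.1197, Σ(ln u)² = 13.8297, Σln w = 12.9135, Σln u·ln w = 22.8288.
Equations: 13.8297·k + 8.1197·ln C = 22.8288;  8.1197·k + 6·ln C = 12.9135.
Slope k = (n·Σln u·ln w − Σln u·Σln w)/(n·Σ(ln u)² − (Σln u)²) = (6·22.8288 − 8.1197·12.9135)/17.0487 = 1.88393; ln C = (Σln w − k·Σln u)/n = -0.39724.

k = 1.884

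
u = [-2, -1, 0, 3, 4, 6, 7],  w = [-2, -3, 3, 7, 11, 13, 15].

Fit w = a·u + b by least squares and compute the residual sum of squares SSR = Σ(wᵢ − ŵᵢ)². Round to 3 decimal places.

Sums needed: Σu·u = 115, Σu = 17, Σ1 = 7.
For Mᵀw: Σu·w = 255, Σw = 44.
Eliminating b: 7·(row 1) − 17·(row 2) gives 516·a = 7·255 − 17·44 = 1037, so a = 1037/516.
Then b = (44 − 17·(1037/516))/7 = 725/516.
Residuals: 317/516, -103/43, 823/516, -56/129, 803/516, -239/516, -61/129; SSR = 6041/516.

SSR = 11.707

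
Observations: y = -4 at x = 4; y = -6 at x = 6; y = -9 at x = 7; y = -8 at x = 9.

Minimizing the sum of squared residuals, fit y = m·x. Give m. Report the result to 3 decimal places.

Sums needed: Σx·x = 182.
And Σx·y = -187.
Normal equations: [[182]]·[m]ᵀ = [-187]ᵀ.
Hence m = -187 / 182 ≈ -1.02747.

m = -1.027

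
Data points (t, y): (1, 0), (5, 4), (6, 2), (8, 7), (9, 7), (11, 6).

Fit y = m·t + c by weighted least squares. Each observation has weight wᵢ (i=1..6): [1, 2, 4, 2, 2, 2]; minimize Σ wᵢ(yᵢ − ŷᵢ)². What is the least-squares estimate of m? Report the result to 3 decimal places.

m = 0.733

The normal system AᵀWA·[m, c]ᵀ = AᵀWy is [[727, 91]; [91, 13]]·[m, c]ᵀ = [458, 56]ᵀ.
Eliminating c: 13·(row 1) − 91·(row 2) gives 1170·m = 13·458 − 91·56 = 858, so m = 11/15.
Then c = (56 − 91·(11/15))/13 = -161/195.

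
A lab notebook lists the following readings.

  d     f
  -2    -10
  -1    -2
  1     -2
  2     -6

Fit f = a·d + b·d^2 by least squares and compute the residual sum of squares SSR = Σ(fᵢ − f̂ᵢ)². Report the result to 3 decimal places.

SSR = 1.600

XᵀX·[a, b]ᵀ = Xᵀf reads: 10·a + 0·b = 8;  0·a + 34·b = -68.
(Σd·d = 10, Σd·d^2 = 0, Σd^2·d^2 = 34, Σd·f = 8, Σd^2·f = -68.)
Determinant 10·34 − 0² = 340.
a = (8·34 − 0·(-68))/340 = 4/5; b = (10·(-68) − 0·8)/340 = -2.
Residuals: -2/5, 4/5, -4/5, 2/5; SSR = 8/5.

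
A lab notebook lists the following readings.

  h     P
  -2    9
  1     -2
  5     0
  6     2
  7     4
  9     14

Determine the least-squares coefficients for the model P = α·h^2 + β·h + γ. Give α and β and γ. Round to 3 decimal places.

α = 0.463, β = -2.742, γ = 1.271

Compute the Gram sums: Σh^2·h^2 = 10900, Σh^2·h = 1406, Σh^2 = 196, Σh·h = 196, Σh = 26, Σ1 = 6.
And Σh^2·P = 1436, Σh·P = 146, ΣP = 27.
So AᵀA·[α, β, γ]ᵀ = AᵀP: [[10900, 1406, 196]; [1406, 196, 26]; [196, 26, 6]]·[α, β, γ]ᵀ = [1436, 146, 27]ᵀ.
Solving the 3×3 system (Gaussian elimination) gives α = 9007/19470, β = -133478/48675, γ = 41247/32450.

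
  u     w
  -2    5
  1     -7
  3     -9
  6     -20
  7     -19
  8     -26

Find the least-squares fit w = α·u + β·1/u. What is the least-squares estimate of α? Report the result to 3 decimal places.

From the data, Σu·u = 163, Σu·1/u = 6, Σ1/u·1/u = 40217/28224.
Right-hand side: Σu·w = -505, Σ1/u·w = -1831/84.
So MᵀM·[α, β]ᵀ = Mᵀw: [[163, 6]; [6, 40217/28224]]·[α, β]ᵀ = [-505, -1831/84]ᵀ.
Determinant 163·(40217/28224) − 6² = 5539307/28224.
α = ((-505)·(40217/28224) − 6·(-1831/84))/(5539307/28224) = -16618289/5539307; β = (163·(-1831/84) − 6·(-505))/(5539307/28224) = -14761488/5539307.

α = -3.000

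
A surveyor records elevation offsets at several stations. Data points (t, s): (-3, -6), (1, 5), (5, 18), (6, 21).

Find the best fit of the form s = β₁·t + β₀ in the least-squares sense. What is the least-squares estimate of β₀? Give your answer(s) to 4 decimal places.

Forming XᵀX = [[71, 9]; [9, 4]] and Xᵀs = [239, 38]ᵀ gives XᵀX·[β₁, β₀]ᵀ = Xᵀs.
Eliminating β₀: 4·(row 1) − 9·(row 2) gives 203·β₁ = 4·239 − 9·38 = 614, so β₁ = 614/203.
Then β₀ = (38 − 9·(614/203))/4 = 547/203.

β₀ = 2.6946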